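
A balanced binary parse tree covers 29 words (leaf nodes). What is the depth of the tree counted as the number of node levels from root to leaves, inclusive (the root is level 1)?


In a balanced binary tree with n leaves the deepest leaf is ceil(log2(n)) edges below the root,
so counting node levels inclusive of root and leaves gives ceil(log2(n)) + 1 levels.
log2(29) = 4.8580
ceil(4.8580) = 5
levels = 5 + 1 = 6

6


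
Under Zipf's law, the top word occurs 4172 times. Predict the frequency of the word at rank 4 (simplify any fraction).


Zipf's law: freq(rank) = f1 / rank
f1 = 4172, rank = 4
freq = 4172 / 4
= 1043

1043


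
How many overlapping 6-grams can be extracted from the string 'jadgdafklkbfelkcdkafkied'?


String 'jadgdafklkbfelkcdkafkied' has length L = 24.
Number of overlapping n-grams = L - n + 1
Substituting: 24 - 6 + 1 = 19

19


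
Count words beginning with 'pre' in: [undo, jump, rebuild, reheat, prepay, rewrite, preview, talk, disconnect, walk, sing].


Checking each word for prefix 'pre':
  'undo' -> no (count: 0)
  'jump' -> no (count: 0)
  'rebuild' -> no (count: 0)
  'reheat' -> no (count: 0)
  'prepay' -> YES, starts with 'pre' (count: 1)
  'rewrite' -> no (count: 1)
  'preview' -> YES, starts with 'pre' (count: 2)
  'talk' -> no (count: 2)
  'disconnect' -> no (count: 2)
  'walk' -> no (count: 2)
  'sing' -> no (count: 2)
Total with prefix 'pre': 2

2


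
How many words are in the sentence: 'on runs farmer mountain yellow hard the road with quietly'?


Counting words by splitting on spaces:
  Word 1: 'on'
  Word 2: 'runs'
  Word 3: 'farmer'
  Word 4: 'mountain'
  Word 5: 'yellow'
  Word 6: 'hard'
  Word 7: 'the'
  Word 8: 'road'
  Word 9: 'with'
  Word 10: 'quietly'
Total words: 10

10


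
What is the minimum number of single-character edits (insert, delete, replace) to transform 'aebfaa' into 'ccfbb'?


Building DP table for s1='aebfaa' (len 6) and s2='ccfbb' (len 5):
       c  c  f  b  b
    0  1  2  3  4  5
  a 1  1  2  3  4  5
  e 2  2  2  3  4  5
  b 3  3  3  3  3  4
  f 4  4  4  3  4  4
  a 5  5  5  4  4  5
  a 6  6  6  5  5  5
Edit distance = dp[6][5] = 5

5


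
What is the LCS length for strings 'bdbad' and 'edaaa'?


DP table for LCS of 'bdbad' and 'edaaa':
       e  d  a  a  a
    0  0  0  0  0  0
  b 0  0  0  0  0  0
  d 0  0  1  1  1  1
  b 0  0  1  1  1  1
  a 0  0  1  2  2  2
  d 0  0  1  2  2  2
LCS: 'da'
LCS length = 2

2


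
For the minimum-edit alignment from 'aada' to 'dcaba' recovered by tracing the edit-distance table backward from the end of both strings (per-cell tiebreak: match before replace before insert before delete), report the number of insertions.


Edit distance = 3. Backtracking from cell (4, 5) with preference match > replace > insert > delete,
then listing the resulting alignment 'aada' -> 'dcaba' left to right:
  Step 1: insert 'd' [insertion #1]
  Step 2: replace a->c
  Step 3: keep 'a'
  Step 4: replace d->b
  Step 5: keep 'a'
Total insertions: 1

1


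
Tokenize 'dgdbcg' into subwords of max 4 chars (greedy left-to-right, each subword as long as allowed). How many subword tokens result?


'dgdbcg' has 6 characters.
Chunking with max size 4:
  Chunk 1: 'dgdb' (positions 0-3)
  Chunk 2: 'cg' (positions 4-5)
Total chunks: ceil(6 / 4) = 2

2


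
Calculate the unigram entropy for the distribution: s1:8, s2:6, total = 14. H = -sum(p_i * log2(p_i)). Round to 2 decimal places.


Computing entropy H = -sum(p_i * log2(p_i)):
  s1: p = 8/14 = 0.5714, -p*log2(p) = 0.4613
  s2: p = 6/14 = 0.4286, -p*log2(p) = 0.5239
H = sum of terms = 0.9852
Rounded to 2 decimals: 0.99

0.99


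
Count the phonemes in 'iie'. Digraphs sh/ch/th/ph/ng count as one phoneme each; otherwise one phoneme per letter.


Parsing 'iie' greedily, digraphs first:
  'i' -> vowel phoneme (phonemes so far: 1)
  'i' -> vowel phoneme (phonemes so far: 2)
  'e' -> vowel phoneme (phonemes so far: 3)
Total phonemes: 3

3


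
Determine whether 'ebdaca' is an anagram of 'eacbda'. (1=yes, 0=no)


Sort characters of 'ebdaca': 'aabcde'
Sort characters of 'eacbda': 'aabcde'
Sorted forms match -> they ARE anagrams
Result: 1

1


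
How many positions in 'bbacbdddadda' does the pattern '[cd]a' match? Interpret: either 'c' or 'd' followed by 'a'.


Pattern: [cd]a means either 'c' or 'd' followed by 'a'.
Scanning 'bbacbdddadda' position-by-position:
  Pos 0: window 'bb' -> no
  Pos 1: window 'ba' -> no
  Pos 2: window 'ac' -> no
  Pos 3: window 'cb' -> no
  Pos 4: window 'bd' -> no
  Pos 5: window 'dd' -> no
  Pos 6: window 'dd' -> no
  Pos 7: window 'da' -> MATCH
  Pos 8: window 'ad' -> no
  Pos 9: window 'dd' -> no
  Pos 10: window 'da' -> MATCH
  Pos 11: window 'a' -> no
Total matches: 2

2


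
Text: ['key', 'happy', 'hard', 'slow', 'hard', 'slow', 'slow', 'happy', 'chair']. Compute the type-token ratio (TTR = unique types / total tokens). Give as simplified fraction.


Tokens: 9
Unique types: ('chair', 'happy', 'hard', 'key', 'slow') = 5
TTR = 5/9
Already in lowest terms.

5/9


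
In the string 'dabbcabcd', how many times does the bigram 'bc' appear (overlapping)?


Scanning 'dabbcabcd' for bigram 'bc':
  Position 0: 'da' -> no
  Position 1: 'ab' -> no
  Position 2: 'bb' -> no
  Position 3: 'bc' -> MATCH
  Position 4: 'ca' -> no
  Position 5: 'ab' -> no
  Position 6: 'bc' -> MATCH
  Position 7: 'cd' -> no
Total matches: 2

2


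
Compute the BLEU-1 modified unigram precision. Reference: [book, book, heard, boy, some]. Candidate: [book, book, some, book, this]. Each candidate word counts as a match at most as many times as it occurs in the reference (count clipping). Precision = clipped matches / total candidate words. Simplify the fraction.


Reference word counts: {'book': 2, 'boy': 1, 'heard': 1, 'some': 1}
Checking each candidate word (with clipping):
  'book' -> in reference (ref count 2, used 1/2) -> match (matches: 1)
  'book' -> in reference (ref count 2, used 2/2) -> match (matches: 2)
  'some' -> in reference (ref count 1, used 1/1) -> match (matches: 3)
  'book' -> ref count 2 already used up (2/2) -> clipped, no match (matches: 3)
  'this' -> not in reference -> no match (matches: 3)
Clipped matches: 3, Candidate length: 5
Precision = 3/5

3/5


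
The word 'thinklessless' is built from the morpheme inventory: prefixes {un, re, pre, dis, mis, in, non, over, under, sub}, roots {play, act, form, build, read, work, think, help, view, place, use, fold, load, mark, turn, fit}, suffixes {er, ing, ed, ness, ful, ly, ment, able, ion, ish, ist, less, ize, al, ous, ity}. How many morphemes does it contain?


Segmenting 'thinklessless' against the inventory:
  'think' -> root (morpheme 1)
  'less' -> suffix (morpheme 2)
  'less' -> suffix (morpheme 3)
Total morphemes: 3

3


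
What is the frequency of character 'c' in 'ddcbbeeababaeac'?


Scanning 'ddcbbeeababaeac' for 'c':
  Position 2: 'c' -> MATCH (count: 1)
  Position 14: 'c' -> MATCH (count: 2)
Total occurrences of 'c': 2

2


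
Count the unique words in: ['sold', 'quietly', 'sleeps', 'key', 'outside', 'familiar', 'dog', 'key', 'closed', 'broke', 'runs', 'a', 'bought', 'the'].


Listing all tokens and tracking unique types:
  Token 1: 'sold' -> NEW (unique so far: 1)
  Token 2: 'quietly' -> NEW (unique so far: 2)
  Token 3: 'sleeps' -> NEW (unique so far: 3)
  Token 4: 'key' -> NEW (unique so far: 4)
  Token 5: 'outside' -> NEW (unique so far: 5)
  Token 6: 'familiar' -> NEW (unique so far: 6)
  Token 7: 'dog' -> NEW (unique so far: 7)
  Token 8: 'key' -> duplicate (unique so far: 7)
  Token 9: 'closed' -> NEW (unique so far: 8)
  Token 10: 'broke' -> NEW (unique so far: 9)
  Token 11: 'runs' -> NEW (unique so far: 10)
  Token 12: 'a' -> NEW (unique so far: 11)
  Token 13: 'bought' -> NEW (unique so far: 12)
  Token 14: 'the' -> NEW (unique so far: 13)
Unique types: ('a', 'bought', 'broke', 'closed', 'dog', 'familiar', 'key', 'outside', 'quietly', 'runs', 'sleeps', 'sold', 'the')
Vocabulary size: 13

13


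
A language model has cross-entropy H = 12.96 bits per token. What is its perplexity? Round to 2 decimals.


Perplexity formula: PP = 2^H
H = 12.96
PP = 2^12.96
Decompose: 2^12.96 = 2^12 * 2^0.96
2^12 = 4096, 2^0.96 ~ 1.9453099
PP ~ 4096 * 1.9453099 = 7967.9893504
Rounded to 2 decimals: 7967.99

7967.99


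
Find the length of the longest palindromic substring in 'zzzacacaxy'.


Scanning 'zzzacacaxy' for palindromic substrings.
Substring at positions 3-7: 'acaca'.
Check: reverse('acaca') = 'acaca' -> palindrome confirmed.
Neighbouring characters ('z' / 'x') break symmetry, so it cannot extend further.
No longer palindromic substring exists; longest length = 5

5


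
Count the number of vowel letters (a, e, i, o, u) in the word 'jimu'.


Scanning each character of 'jimu':
  Position 1: 'j' -> consonant (running count: 0)
  Position 2: 'i' -> vowel (running count: 1)
  Position 3: 'm' -> consonant (running count: 1)
  Position 4: 'u' -> vowel (running count: 2)
Total vowels: 2

2


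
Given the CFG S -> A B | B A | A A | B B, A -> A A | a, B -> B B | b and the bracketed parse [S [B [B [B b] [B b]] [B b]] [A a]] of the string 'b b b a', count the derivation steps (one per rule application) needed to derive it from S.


Every bracketed nonterminal node [X ...] in the tree is produced by exactly one rule application.
Reading the tree off as a leftmost derivation:
  Step 1: S  =>  B A   (applied S -> B A)
  Step 2: B A  =>  B B A   (applied B -> B B)
  Step 3: B B A  =>  B B B A   (applied B -> B B)
  Step 4: B B B A  =>  b B B A   (applied B -> b)
  Step 5: b B B A  =>  b b B A   (applied B -> b)
  Step 6: b b B A  =>  b b b A   (applied B -> b)
  Step 7: b b b A  =>  b b b a   (applied A -> a)
Final yield: b b b a
Total rewrite steps: 7

7


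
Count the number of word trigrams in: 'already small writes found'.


Word trigrams from [4] words:
  Trigram 1: (already small writes)
  Trigram 2: (small writes found)
Total word trigrams: 4 - 2 = 2

2


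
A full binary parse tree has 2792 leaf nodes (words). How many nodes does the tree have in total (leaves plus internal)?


Leaf nodes (terminals): 2792
Internal nodes = n - 1 = 2792 - 1 = 2791
Total = leaves + internal = 2792 + 2791 = 5583

5583


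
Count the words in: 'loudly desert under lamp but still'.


Counting words by splitting on spaces:
  Word 1: 'loudly'
  Word 2: 'desert'
  Word 3: 'under'
  Word 4: 'lamp'
  Word 5: 'but'
  Word 6: 'still'
Total words: 6

6


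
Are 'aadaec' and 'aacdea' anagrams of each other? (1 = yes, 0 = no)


Sort characters of 'aadaec': 'aaacde'
Sort characters of 'aacdea': 'aaacde'
Sorted forms match -> they ARE anagrams
Result: 1

1


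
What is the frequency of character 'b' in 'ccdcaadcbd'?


Scanning 'ccdcaadcbd' for 'b':
  Position 8: 'b' -> MATCH (count: 1)
Total occurrences of 'b': 1

1


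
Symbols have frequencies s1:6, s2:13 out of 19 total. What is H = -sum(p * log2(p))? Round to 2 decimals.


Computing entropy H = -sum(p_i * log2(p_i)):
  s1: p = 6/19 = 0.3158, -p*log2(p) = 0.5251
  s2: p = 13/19 = 0.6842, -p*log2(p) = 0.3746
H = sum of terms = 0.8997
Rounded to 2 decimals: 0.90

0.90


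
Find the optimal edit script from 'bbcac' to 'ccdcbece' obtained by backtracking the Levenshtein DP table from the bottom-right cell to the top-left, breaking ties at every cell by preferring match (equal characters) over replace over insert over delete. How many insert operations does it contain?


Edit distance = 6. Backtracking from cell (5, 8) with preference match > replace > insert > delete,
then listing the resulting alignment 'bbcac' -> 'ccdcbece' left to right:
  Step 1: insert 'c' [insertion #1]
  Step 2: replace b->c
  Step 3: replace b->d
  Step 4: keep 'c'
  Step 5: insert 'b' [insertion #2]
  Step 6: replace a->e
  Step 7: keep 'c'
  Step 8: insert 'e' [insertion #3]
Total insertions: 3

3


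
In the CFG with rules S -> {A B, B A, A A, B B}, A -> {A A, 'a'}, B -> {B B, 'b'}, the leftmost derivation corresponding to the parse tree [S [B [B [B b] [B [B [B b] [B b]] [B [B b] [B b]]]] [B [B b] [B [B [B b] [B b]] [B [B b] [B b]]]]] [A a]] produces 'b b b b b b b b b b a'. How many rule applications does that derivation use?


Every bracketed nonterminal node [X ...] in the tree is produced by exactly one rule application.
Reading the tree off as a leftmost derivation:
  Step 1: S  =>  B A   (applied S -> B A)
  Step 2: B A  =>  B B A   (applied B -> B B)
  Step 3: B B A  =>  B B B A   (applied B -> B B)
  Step 4: B B B A  =>  b B B A   (applied B -> b)
  Step 5: b B B A  =>  b B B B A   (applied B -> B B)
  Step 6: b B B B A  =>  b B B B B A   (applied B -> B B)
  Step 7: b B B B B A  =>  b b B B B A   (applied B -> b)
  Step 8: b b B B B A  =>  b b b B B A   (applied B -> b)
  Step 9: b b b B B A  =>  b b b B B B A   (applied B -> B B)
  Step 10: b b b B B B A  =>  b b b b B B A   (applied B -> b)
  Step 11: b b b b B B A  =>  b b b b b B A   (applied B -> b)
  Step 12: b b b b b B A  =>  b b b b b B B A   (applied B -> B B)
  Step 13: b b b b b B B A  =>  b b b b b b B A   (applied B -> b)
  Step 14: b b b b b b B A  =>  b b b b b b B B A   (applied B -> B B)
  Step 15: b b b b b b B B A  =>  b b b b b b B B B A   (applied B -> B B)
  Step 16: b b b b b b B B B A  =>  b b b b b b b B B A   (applied B -> b)
  Step 17: b b b b b b b B B A  =>  b b b b b b b b B A   (applied B -> b)
  Step 18: b b b b b b b b B A  =>  b b b b b b b b B B A   (applied B -> B B)
  Step 19: b b b b b b b b B B A  =>  b b b b b b b b b B A   (applied B -> b)
  Step 20: b b b b b b b b b B A  =>  b b b b b b b b b b A   (applied B -> b)
  Step 21: b b b b b b b b b b A  =>  b b b b b b b b b b a   (applied A -> a)
Final yield: b b b b b b b b b b a
Total rewrite steps: 21

21


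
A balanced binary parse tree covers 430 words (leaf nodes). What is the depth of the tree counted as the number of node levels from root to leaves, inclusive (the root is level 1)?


In a balanced binary tree with n leaves the deepest leaf is ceil(log2(n)) edges below the root,
so counting node levels inclusive of root and leaves gives ceil(log2(n)) + 1 levels.
log2(430) = 8.7482
ceil(8.7482) = 9
levels = 9 + 1 = 10

10


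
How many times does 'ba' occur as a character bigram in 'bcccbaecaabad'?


Scanning 'bcccbaecaabad' for bigram 'ba':
  Position 0: 'bc' -> no
  Position 1: 'cc' -> no
  Position 2: 'cc' -> no
  Position 3: 'cb' -> no
  Position 4: 'ba' -> MATCH
  Position 5: 'ae' -> no
  Position 6: 'ec' -> no
  Position 7: 'ca' -> no
  Position 8: 'aa' -> no
  Position 9: 'ab' -> no
  Position 10: 'ba' -> MATCH
  Position 11: 'ad' -> no
Total matches: 2

2


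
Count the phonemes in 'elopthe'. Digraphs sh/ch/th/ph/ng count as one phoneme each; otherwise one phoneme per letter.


Parsing 'elopthe' greedily, digraphs first:
  'e' -> vowel phoneme (phonemes so far: 1)
  'l' -> consonant phoneme (phonemes so far: 2)
  'o' -> vowel phoneme (phonemes so far: 3)
  'p' -> consonant phoneme (phonemes so far: 4)
  'th' -> digraph (1 consonant phoneme) (phonemes so far: 5)
  'e' -> vowel phoneme (phonemes so far: 6)
Total phonemes: 6

6


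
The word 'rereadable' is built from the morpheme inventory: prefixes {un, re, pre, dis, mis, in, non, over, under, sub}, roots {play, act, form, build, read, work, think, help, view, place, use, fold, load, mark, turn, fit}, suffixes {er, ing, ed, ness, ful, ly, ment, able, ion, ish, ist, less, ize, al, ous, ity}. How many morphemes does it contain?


Segmenting 'rereadable' against the inventory:
  're' -> prefix (morpheme 1)
  'read' -> root (morpheme 2)
  'able' -> suffix (morpheme 3)
Total morphemes: 3

3


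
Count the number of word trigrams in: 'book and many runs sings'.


Word trigrams from [5] words:
  Trigram 1: (book and many)
  Trigram 2: (and many runs)
  Trigram 3: (many runs sings)
Total word trigrams: 5 - 2 = 3

3


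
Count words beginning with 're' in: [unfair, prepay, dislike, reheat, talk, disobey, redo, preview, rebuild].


Checking each word for prefix 're':
  'unfair' -> no (count: 0)
  'prepay' -> no (count: 0)
  'dislike' -> no (count: 0)
  'reheat' -> YES, starts with 're' (count: 1)
  'talk' -> no (count: 1)
  'disobey' -> no (count: 1)
  'redo' -> YES, starts with 're' (count: 2)
  'preview' -> no (count: 2)
  'rebuild' -> YES, starts with 're' (count: 3)
Total with prefix 're': 3

3


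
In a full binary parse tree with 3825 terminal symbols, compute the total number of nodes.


Leaf nodes (terminals): 3825
Internal nodes = n - 1 = 3825 - 1 = 3824
Total = leaves + internal = 3825 + 3824 = 7649

7649


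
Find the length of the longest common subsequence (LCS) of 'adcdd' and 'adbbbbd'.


DP table for LCS of 'adcdd' and 'adbbbbd':
       a  d  b  b  b  b  d
    0  0  0  0  0  0  0  0
  a 0  1  1  1  1  1  1  1
  d 0  1  2  2  2  2  2  2
  c 0  1  2  2  2  2  2  2
  d 0  1  2  2  2  2  2  3
  d 0  1  2  2  2  2  2  3
LCS: 'add'
LCS length = 3

3


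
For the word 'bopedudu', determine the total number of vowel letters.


Scanning each character of 'bopedudu':
  Position 1: 'b' -> consonant (running count: 0)
  Position 2: 'o' -> vowel (running count: 1)
  Position 3: 'p' -> consonant (running count: 1)
  Position 4: 'e' -> vowel (running count: 2)
  Position 5: 'd' -> consonant (running count: 2)
  Position 6: 'u' -> vowel (running count: 3)
  Position 7: 'd' -> consonant (running count: 3)
  Position 8: 'u' -> vowel (running count: 4)
Total vowels: 4

4


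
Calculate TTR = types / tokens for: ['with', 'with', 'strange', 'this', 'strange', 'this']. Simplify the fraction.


Tokens: 6
Unique types: ('strange', 'this', 'with') = 3
TTR = 3/6
Simplify: divide both by 3 -> 1/2
TTR = 1/2

1/2


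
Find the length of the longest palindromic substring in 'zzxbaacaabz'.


Scanning 'zzxbaacaabz' for palindromic substrings.
Substring at positions 3-9: 'baacaab'.
Check: reverse('baacaab') = 'baacaab' -> palindrome confirmed.
Neighbouring characters ('x' / 'z') break symmetry, so it cannot extend further.
No longer palindromic substring exists; longest length = 7

7


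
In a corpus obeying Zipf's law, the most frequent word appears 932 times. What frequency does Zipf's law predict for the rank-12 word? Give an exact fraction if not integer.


Zipf's law: freq(rank) = f1 / rank
f1 = 932, rank = 12
freq = 932 / 12
GCD(932, 12) = 4
Simplified: 233/3

233/3


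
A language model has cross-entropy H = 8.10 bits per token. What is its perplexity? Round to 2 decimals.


Perplexity formula: PP = 2^H
H = 8.10
PP = 2^8.10
Decompose: 2^8.10 = 2^8 * 2^0.10
2^8 = 256, 2^0.10 ~ 1.0717735
PP ~ 256 * 1.0717735 = 274.3740160
Rounded to 2 decimals: 274.37

274.37


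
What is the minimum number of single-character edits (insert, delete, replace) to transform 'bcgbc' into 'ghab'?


Building DP table for s1='bcgbc' (len 5) and s2='ghab' (len 4):
       g  h  a  b
    0  1  2  3  4
  b 1  1  2  3  3
  c 2  2  2  3  4
  g 3  2  3  3  4
  b 4  3  3  4  3
  c 5  4  4  4  4
Edit distance = dp[5][4] = 4

4


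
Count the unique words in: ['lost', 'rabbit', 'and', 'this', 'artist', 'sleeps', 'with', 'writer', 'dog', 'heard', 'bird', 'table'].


Listing all tokens and tracking unique types:
  Token 1: 'lost' -> NEW (unique so far: 1)
  Token 2: 'rabbit' -> NEW (unique so far: 2)
  Token 3: 'and' -> NEW (unique so far: 3)
  Token 4: 'this' -> NEW (unique so far: 4)
  Token 5: 'artist' -> NEW (unique so far: 5)
  Token 6: 'sleeps' -> NEW (unique so far: 6)
  Token 7: 'with' -> NEW (unique so far: 7)
  Token 8: 'writer' -> NEW (unique so far: 8)
  Token 9: 'dog' -> NEW (unique so far: 9)
  Token 10: 'heard' -> NEW (unique so far: 10)
  Token 11: 'bird' -> NEW (unique so far: 11)
  Token 12: 'table' -> NEW (unique so far: 12)
Unique types: ('and', 'artist', 'bird', 'dog', 'heard', 'lost', 'rabbit', 'sleeps', 'table', 'this', 'with', 'writer')
Vocabulary size: 12

12


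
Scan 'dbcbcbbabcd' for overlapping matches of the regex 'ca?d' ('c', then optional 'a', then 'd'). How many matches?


Pattern: ca?d means 'c', then optional 'a', then 'd'.
Scanning 'dbcbcbbabcd' position-by-position:
  Pos 0: window 'dbc' -> no
  Pos 1: window 'bcb' -> no
  Pos 2: window 'cbc' -> no
  Pos 3: window 'bcb' -> no
  Pos 4: window 'cbb' -> no
  Pos 5: window 'bba' -> no
  Pos 6: window 'bab' -> no
  Pos 7: window 'abc' -> no
  Pos 8: window 'bcd' -> no
  Pos 9: window 'cd' -> MATCH
  Pos 10: window 'd' -> no
Total matches: 1

1


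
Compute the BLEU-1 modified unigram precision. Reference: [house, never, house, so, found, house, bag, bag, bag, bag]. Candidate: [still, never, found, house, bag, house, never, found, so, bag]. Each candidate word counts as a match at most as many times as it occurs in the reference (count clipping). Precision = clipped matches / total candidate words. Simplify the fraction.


Reference word counts: {'bag': 4, 'found': 1, 'house': 3, 'never': 1, 'so': 1}
Checking each candidate word (with clipping):
  'still' -> not in reference -> no match (matches: 0)
  'never' -> in reference (ref count 1, used 1/1) -> match (matches: 1)
  'found' -> in reference (ref count 1, used 1/1) -> match (matches: 2)
  'house' -> in reference (ref count 3, used 1/3) -> match (matches: 3)
  'bag' -> in reference (ref count 4, used 1/4) -> match (matches: 4)
  'house' -> in reference (ref count 3, used 2/3) -> match (matches: 5)
  'never' -> ref count 1 already used up (1/1) -> clipped, no match (matches: 5)
  'found' -> ref count 1 already used up (1/1) -> clipped, no match (matches: 5)
  'so' -> in reference (ref count 1, used 1/1) -> match (matches: 6)
  'bag' -> in reference (ref count 4, used 2/4) -> match (matches: 7)
Clipped matches: 7, Candidate length: 10
Precision = 7/10

7/10


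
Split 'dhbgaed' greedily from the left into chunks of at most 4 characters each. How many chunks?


'dhbgaed' has 7 characters.
Chunking with max size 4:
  Chunk 1: 'dhbg' (positions 0-3)
  Chunk 2: 'aed' (positions 4-6)
Total chunks: ceil(7 / 4) = 2

2


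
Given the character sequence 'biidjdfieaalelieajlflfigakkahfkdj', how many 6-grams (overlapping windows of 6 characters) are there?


String 'biidjdfieaalelieajlflfigakkahfkdj' has length L = 33.
Number of overlapping n-grams = L - n + 1
Substituting: 33 - 6 + 1 = 28

28


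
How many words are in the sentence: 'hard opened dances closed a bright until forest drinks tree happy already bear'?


Counting words by splitting on spaces:
  Word 1: 'hard'
  Word 2: 'opened'
  Word 3: 'dances'
  Word 4: 'closed'
  Word 5: 'a'
  Word 6: 'bright'
  Word 7: 'until'
  Word 8: 'forest'
  Word 9: 'drinks'
  Word 10: 'tree'
  Word 11: 'happy'
  Word 12: 'already'
  Word 13: 'bear'
Total words: 13

13


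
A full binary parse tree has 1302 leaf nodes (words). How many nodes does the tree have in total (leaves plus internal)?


Leaf nodes (terminals): 1302
Internal nodes = n - 1 = 1302 - 1 = 1301
Total = leaves + internal = 1302 + 1301 = 2603

2603


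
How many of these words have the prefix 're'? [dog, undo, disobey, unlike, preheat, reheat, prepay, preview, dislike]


Checking each word for prefix 're':
  'dog' -> no (count: 0)
  'undo' -> no (count: 0)
  'disobey' -> no (count: 0)
  'unlike' -> no (count: 0)
  'preheat' -> no (count: 0)
  'reheat' -> YES, starts with 're' (count: 1)
  'prepay' -> no (count: 1)
  'preview' -> no (count: 1)
  'dislike' -> no (count: 1)
Total with prefix 're': 1

1


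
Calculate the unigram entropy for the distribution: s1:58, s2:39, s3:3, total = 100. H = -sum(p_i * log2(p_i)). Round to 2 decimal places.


Computing entropy H = -sum(p_i * log2(p_i)):
  s1: p = 58/100 = 0.5800, -p*log2(p) = 0.4558
  s2: p = 39/100 = 0.3900, -p*log2(p) = 0.5298
  s3: p = 3/100 = 0.0300, -p*log2(p) = 0.1518
H = sum of terms = 1.1374
Rounded to 2 decimals: 1.14

1.14


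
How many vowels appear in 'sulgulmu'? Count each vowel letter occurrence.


Scanning each character of 'sulgulmu':
  Position 1: 's' -> consonant (running count: 0)
  Position 2: 'u' -> vowel (running count: 1)
  Position 3: 'l' -> consonant (running count: 1)
  Position 4: 'g' -> consonant (running count: 1)
  Position 5: 'u' -> vowel (running count: 2)
  Position 6: 'l' -> consonant (running count: 2)
  Position 7: 'm' -> consonant (running count: 2)
  Position 8: 'u' -> vowel (running count: 3)
Total vowels: 3

3


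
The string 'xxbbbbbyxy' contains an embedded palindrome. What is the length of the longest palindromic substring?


Scanning 'xxbbbbbyxy' for palindromic substrings.
Substring at positions 2-6: 'bbbbb'.
Check: reverse('bbbbb') = 'bbbbb' -> palindrome confirmed.
Neighbouring characters ('x' / 'y') break symmetry, so it cannot extend further.
No longer palindromic substring exists; longest length = 5

5


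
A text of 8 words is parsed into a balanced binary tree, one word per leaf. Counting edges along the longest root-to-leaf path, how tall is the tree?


In a balanced binary tree with n leaves the deepest leaf is ceil(log2(n)) edges below the root.
log2(8) = 3.0000
ceil(3.0000) = 3
height (edges) = 3

3


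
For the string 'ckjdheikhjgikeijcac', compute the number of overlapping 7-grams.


String 'ckjdheikhjgikeijcac' has length L = 19.
Number of overlapping n-grams = L - n + 1
Substituting: 19 - 7 + 1 = 13

13


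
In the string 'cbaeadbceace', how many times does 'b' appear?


Scanning 'cbaeadbceace' for 'b':
  Position 1: 'b' -> MATCH (count: 1)
  Position 6: 'b' -> MATCH (count: 2)
Total occurrences of 'b': 2

2


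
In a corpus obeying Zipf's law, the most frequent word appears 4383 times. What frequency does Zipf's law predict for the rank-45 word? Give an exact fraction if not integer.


Zipf's law: freq(rank) = f1 / rank
f1 = 4383, rank = 45
freq = 4383 / 45
GCD(4383, 45) = 9
Simplified: 487/5

487/5


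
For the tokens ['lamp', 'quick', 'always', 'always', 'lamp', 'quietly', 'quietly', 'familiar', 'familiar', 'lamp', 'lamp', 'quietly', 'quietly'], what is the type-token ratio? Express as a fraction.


Tokens: 13
Unique types: ('always', 'familiar', 'lamp', 'quick', 'quietly') = 5
TTR = 5/13
Already in lowest terms.

5/13


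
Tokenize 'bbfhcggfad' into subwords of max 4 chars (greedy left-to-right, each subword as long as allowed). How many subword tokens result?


'bbfhcggfad' has 10 characters.
Chunking with max size 4:
  Chunk 1: 'bbfh' (positions 0-3)
  Chunk 2: 'cggf' (positions 4-7)
  Chunk 3: 'ad' (positions 8-9)
Total chunks: ceil(10 / 4) = 3

3


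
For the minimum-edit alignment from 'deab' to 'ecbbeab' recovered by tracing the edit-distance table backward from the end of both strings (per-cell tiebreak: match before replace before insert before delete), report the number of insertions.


Edit distance = 4. Backtracking from cell (4, 7) with preference match > replace > insert > delete,
then listing the resulting alignment 'deab' -> 'ecbbeab' left to right:
  Step 1: insert 'e' [insertion #1]
  Step 2: insert 'c' [insertion #2]
  Step 3: insert 'b' [insertion #3]
  Step 4: replace d->b
  Step 5: keep 'e'
  Step 6: keep 'a'
  Step 7: keep 'b'
Total insertions: 3

3


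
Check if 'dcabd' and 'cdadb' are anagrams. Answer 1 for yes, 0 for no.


Sort characters of 'dcabd': 'abcdd'
Sort characters of 'cdadb': 'abcdd'
Sorted forms match -> they ARE anagrams
Result: 1

1


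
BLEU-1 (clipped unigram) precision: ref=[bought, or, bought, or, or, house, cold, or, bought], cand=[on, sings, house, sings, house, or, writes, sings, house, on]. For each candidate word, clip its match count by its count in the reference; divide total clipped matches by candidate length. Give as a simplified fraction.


Reference word counts: {'bought': 3, 'cold': 1, 'house': 1, 'or': 4}
Checking each candidate word (with clipping):
  'on' -> not in reference -> no match (matches: 0)
  'sings' -> not in reference -> no match (matches: 0)
  'house' -> in reference (ref count 1, used 1/1) -> match (matches: 1)
  'sings' -> not in reference -> no match (matches: 1)
  'house' -> ref count 1 already used up (1/1) -> clipped, no match (matches: 1)
  'or' -> in reference (ref count 4, used 1/4) -> match (matches: 2)
  'writes' -> not in reference -> no match (matches: 2)
  'sings' -> not in reference -> no match (matches: 2)
  'house' -> ref count 1 already used up (1/1) -> clipped, no match (matches: 2)
  'on' -> not in reference -> no match (matches: 2)
Clipped matches: 2, Candidate length: 10
Precision = 2/10 = 1/5

1/5


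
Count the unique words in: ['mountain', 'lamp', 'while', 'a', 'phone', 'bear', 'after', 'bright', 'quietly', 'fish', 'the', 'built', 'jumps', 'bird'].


Listing all tokens and tracking unique types:
  Token 1: 'mountain' -> NEW (unique so far: 1)
  Token 2: 'lamp' -> NEW (unique so far: 2)
  Token 3: 'while' -> NEW (unique so far: 3)
  Token 4: 'a' -> NEW (unique so far: 4)
  Token 5: 'phone' -> NEW (unique so far: 5)
  Token 6: 'bear' -> NEW (unique so far: 6)
  Token 7: 'after' -> NEW (unique so far: 7)
  Token 8: 'bright' -> NEW (unique so far: 8)
  Token 9: 'quietly' -> NEW (unique so far: 9)
  Token 10: 'fish' -> NEW (unique so far: 10)
  Token 11: 'the' -> NEW (unique so far: 11)
  Token 12: 'built' -> NEW (unique so far: 12)
  Token 13: 'jumps' -> NEW (unique so far: 13)
  Token 14: 'bird' -> NEW (unique so far: 14)
Unique types: ('a', 'after', 'bear', 'bird', 'bright', 'built', 'fish', 'jumps', 'lamp', 'mountain', 'phone', 'quietly', 'the', 'while')
Vocabulary size: 14

14


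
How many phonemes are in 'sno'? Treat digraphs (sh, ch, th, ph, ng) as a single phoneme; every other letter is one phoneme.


Parsing 'sno' greedily, digraphs first:
  's' -> consonant phoneme (phonemes so far: 1)
  'n' -> consonant phoneme (phonemes so far: 2)
  'o' -> vowel phoneme (phonemes so far: 3)
Total phonemes: 3

3


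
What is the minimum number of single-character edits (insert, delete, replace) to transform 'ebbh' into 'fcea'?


Building DP table for s1='ebbh' (len 4) and s2='fcea' (len 4):
       f  c  e  a
    0  1  2  3  4
  e 1  1  2  2  3
  b 2  2  2  3  3
  b 3  3  3  3  4
  h 4  4  4  4  4
Edit distance = dp[4][4] = 4

4


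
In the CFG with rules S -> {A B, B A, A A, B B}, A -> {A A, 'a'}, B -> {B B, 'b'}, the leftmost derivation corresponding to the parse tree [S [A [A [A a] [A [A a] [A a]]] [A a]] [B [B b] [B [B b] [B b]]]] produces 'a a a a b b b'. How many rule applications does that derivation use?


Every bracketed nonterminal node [X ...] in the tree is produced by exactly one rule application.
Reading the tree off as a leftmost derivation:
  Step 1: S  =>  A B   (applied S -> A B)
  Step 2: A B  =>  A A B   (applied A -> A A)
  Step 3: A A B  =>  A A A B   (applied A -> A A)
  Step 4: A A A B  =>  a A A B   (applied A -> a)
  Step 5: a A A B  =>  a A A A B   (applied A -> A A)
  Step 6: a A A A B  =>  a a A A B   (applied A -> a)
  Step 7: a a A A B  =>  a a a A B   (applied A -> a)
  Step 8: a a a A B  =>  a a a a B   (applied A -> a)
  Step 9: a a a a B  =>  a a a a B B   (applied B -> B B)
  Step 10: a a a a B B  =>  a a a a b B   (applied B -> b)
  Step 11: a a a a b B  =>  a a a a b B B   (applied B -> B B)
  Step 12: a a a a b B B  =>  a a a a b b B   (applied B -> b)
  Step 13: a a a a b b B  =>  a a a a b b b   (applied B -> b)
Final yield: a a a a b b b
Total rewrite steps: 13

13


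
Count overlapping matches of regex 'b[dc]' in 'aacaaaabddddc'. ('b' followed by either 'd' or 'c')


Pattern: b[dc] means 'b' followed by either 'd' or 'c'.
Scanning 'aacaaaabddddc' position-by-position:
  Pos 0: window 'aa' -> no
  Pos 1: window 'ac' -> no
  Pos 2: window 'ca' -> no
  Pos 3: window 'aa' -> no
  Pos 4: window 'aa' -> no
  Pos 5: window 'aa' -> no
  Pos 6: window 'ab' -> no
  Pos 7: window 'bd' -> MATCH
  Pos 8: window 'dd' -> no
  Pos 9: window 'dd' -> no
  Pos 10: window 'dd' -> no
  Pos 11: window 'dc' -> no
  Pos 12: window 'c' -> no
Total matches: 1

1


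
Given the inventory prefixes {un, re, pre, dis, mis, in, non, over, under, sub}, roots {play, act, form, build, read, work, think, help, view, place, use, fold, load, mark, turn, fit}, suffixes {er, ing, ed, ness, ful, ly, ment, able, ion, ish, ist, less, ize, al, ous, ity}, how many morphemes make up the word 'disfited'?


Segmenting 'disfited' against the inventory:
  'dis' -> prefix (morpheme 1)
  'fit' -> root (morpheme 2)
  'ed' -> suffix (morpheme 3)
Total morphemes: 3

3


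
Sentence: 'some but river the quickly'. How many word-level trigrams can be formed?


Word trigrams from [5] words:
  Trigram 1: (some but river)
  Trigram 2: (but river the)
  Trigram 3: (river the quickly)
Total word trigrams: 5 - 2 = 3

3


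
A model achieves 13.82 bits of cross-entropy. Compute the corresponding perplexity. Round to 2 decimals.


Perplexity formula: PP = 2^H
H = 13.82
PP = 2^13.82
Decompose: 2^13.82 = 2^13 * 2^0.82
2^13 = 8192, 2^0.82 ~ 1.7654060
PP ~ 8192 * 1.7654060 = 14462.2059520
Rounded to 2 decimals: 14462.21

14462.21


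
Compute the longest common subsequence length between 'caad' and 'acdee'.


DP table for LCS of 'caad' and 'acdee':
       a  c  d  e  e
    0  0  0  0  0  0
  c 0  0  1  1  1  1
  a 0  1  1  1  1  1
  a 0  1  1  1  1  1
  d 0  1  1  2  2  2
LCS: 'cd'
LCS length = 2

2


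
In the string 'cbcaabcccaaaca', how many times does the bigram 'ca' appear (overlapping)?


Scanning 'cbcaabcccaaaca' for bigram 'ca':
  Position 0: 'cb' -> no
  Position 1: 'bc' -> no
  Position 2: 'ca' -> MATCH
  Position 3: 'aa' -> no
  Position 4: 'ab' -> no
  Position 5: 'bc' -> no
  Position 6: 'cc' -> no
  Position 7: 'cc' -> no
  Position 8: 'ca' -> MATCH
  Position 9: 'aa' -> no
  Position 10: 'aa' -> no
  Position 11: 'ac' -> no
  Position 12: 'ca' -> MATCH
Total matches: 3

3


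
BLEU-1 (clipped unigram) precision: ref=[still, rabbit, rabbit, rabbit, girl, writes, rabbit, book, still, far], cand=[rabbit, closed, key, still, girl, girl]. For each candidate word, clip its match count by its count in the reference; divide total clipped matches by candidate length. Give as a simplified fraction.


Reference word counts: {'book': 1, 'far': 1, 'girl': 1, 'rabbit': 4, 'still': 2, 'writes': 1}
Checking each candidate word (with clipping):
  'rabbit' -> in reference (ref count 4, used 1/4) -> match (matches: 1)
  'closed' -> not in reference -> no match (matches: 1)
  'key' -> not in reference -> no match (matches: 1)
  'still' -> in reference (ref count 2, used 1/2) -> match (matches: 2)
  'girl' -> in reference (ref count 1, used 1/1) -> match (matches: 3)
  'girl' -> ref count 1 already used up (1/1) -> clipped, no match (matches: 3)
Clipped matches: 3, Candidate length: 6
Precision = 3/6 = 1/2

1/2


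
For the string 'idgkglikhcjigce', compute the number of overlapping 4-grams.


String 'idgkglikhcjigce' has length L = 15.
Number of overlapping n-grams = L - n + 1
Substituting: 15 - 4 + 1 = 12

12


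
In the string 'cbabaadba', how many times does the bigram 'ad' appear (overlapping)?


Scanning 'cbabaadba' for bigram 'ad':
  Position 0: 'cb' -> no
  Position 1: 'ba' -> no
  Position 2: 'ab' -> no
  Position 3: 'ba' -> no
  Position 4: 'aa' -> no
  Position 5: 'ad' -> MATCH
  Position 6: 'db' -> no
  Position 7: 'ba' -> no
Total matches: 1

1


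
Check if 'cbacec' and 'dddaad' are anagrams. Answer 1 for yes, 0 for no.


Sort characters of 'cbacec': 'abccce'
Sort characters of 'dddaad': 'aadddd'
Sorted forms differ -> they are NOT anagrams
Result: 0

0


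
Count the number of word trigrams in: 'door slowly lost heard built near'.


Word trigrams from [6] words:
  Trigram 1: (door slowly lost)
  Trigram 2: (slowly lost heard)
  Trigram 3: (lost heard built)
  Trigram 4: (heard built near)
Total word trigrams: 6 - 2 = 4

4


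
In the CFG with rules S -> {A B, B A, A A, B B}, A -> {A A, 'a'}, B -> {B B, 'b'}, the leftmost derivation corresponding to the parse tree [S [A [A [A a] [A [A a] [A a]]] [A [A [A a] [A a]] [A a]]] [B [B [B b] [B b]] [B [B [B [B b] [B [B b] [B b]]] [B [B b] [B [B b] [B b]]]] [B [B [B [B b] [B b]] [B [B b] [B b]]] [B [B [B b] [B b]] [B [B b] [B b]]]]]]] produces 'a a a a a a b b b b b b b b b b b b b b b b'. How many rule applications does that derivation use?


Every bracketed nonterminal node [X ...] in the tree is produced by exactly one rule application.
Reading the tree off as a leftmost derivation:
  Step 1: S  =>  A B   (applied S -> A B)
  Step 2: A B  =>  A A B   (applied A -> A A)
  Step 3: A A B  =>  A A A B   (applied A -> A A)
  Step 4: A A A B  =>  a A A B   (applied A -> a)
  Step 5: a A A B  =>  a A A A B   (applied A -> A A)
  Step 6: a A A A B  =>  a a A A B   (applied A -> a)
  Step 7: a a A A B  =>  a a a A B   (applied A -> a)
  Step 8: a a a A B  =>  a a a A A B   (applied A -> A A)
  Step 9: a a a A A B  =>  a a a A A A B   (applied A -> A A)
  Step 10: a a a A A A B  =>  a a a a A A B   (applied A -> a)
  Step 11: a a a a A A B  =>  a a a a a A B   (applied A -> a)
  Step 12: a a a a a A B  =>  a a a a a a B   (applied A -> a)
  Step 13: a a a a a a B  =>  a a a a a a B B   (applied B -> B B)
  Step 14: a a a a a a B B  =>  a a a a a a B B B   (applied B -> B B)
  Step 15: a a a a a a B B B  =>  a a a a a a b B B   (applied B -> b)
  Step 16: a a a a a a b B B  =>  a a a a a a b b B   (applied B -> b)
  Step 17: a a a a a a b b B  =>  a a a a a a b b B B   (applied B -> B B)
  Step 18: a a a a a a b b B B  =>  a a a a a a b b B B B   (applied B -> B B)
  Step 19: a a a a a a b b B B B  =>  a a a a a a b b B B B B   (applied B -> B B)
  Step 20: a a a a a a b b B B B B  =>  a a a a a a b b b B B B   (applied B -> b)
  Step 21: a a a a a a b b b B B B  =>  a a a a a a b b b B B B B   (applied B -> B B)
  Step 22: a a a a a a b b b B B B B  =>  a a a a a a b b b b B B B   (applied B -> b)
  Step 23: a a a a a a b b b b B B B  =>  a a a a a a b b b b b B B   (applied B -> b)
  Step 24: a a a a a a b b b b b B B  =>  a a a a a a b b b b b B B B   (applied B -> B B)
  Step 25: a a a a a a b b b b b B B B  =>  a a a a a a b b b b b b B B   (applied B -> b)
  Step 26: a a a a a a b b b b b b B B  =>  a a a a a a b b b b b b B B B   (applied B -> B B)
  Step 27: a a a a a a b b b b b b B B B  =>  a a a a a a b b b b b b b B B   (applied B -> b)
  Step 28: a a a a a a b b b b b b b B B  =>  a a a a a a b b b b b b b b B   (applied B -> b)
  Step 29: a a a a a a b b b b b b b b B  =>  a a a a a a b b b b b b b b B B   (applied B -> B B)
  Step 30: a a a a a a b b b b b b b b B B  =>  a a a a a a b b b b b b b b B B B   (applied B -> B B)
  Step 31: a a a a a a b b b b b b b b B B B  =>  a a a a a a b b b b b b b b B B B B   (applied B -> B B)
  Step 32: a a a a a a b b b b b b b b B B B B  =>  a a a a a a b b b b b b b b b B B B   (applied B -> b)
  Step 33: a a a a a a b b b b b b b b b B B B  =>  a a a a a a b b b b b b b b b b B B   (applied B -> b)
  Step 34: a a a a a a b b b b b b b b b b B B  =>  a a a a a a b b b b b b b b b b B B B   (applied B -> B B)
  Step 35: a a a a a a b b b b b b b b b b B B B  =>  a a a a a a b b b b b b b b b b b B B   (applied B -> b)
  Step 36: a a a a a a b b b b b b b b b b b B B  =>  a a a a a a b b b b b b b b b b b b B   (applied B -> b)
  Step 37: a a a a a a b b b b b b b b b b b b B  =>  a a a a a a b b b b b b b b b b b b B B   (applied B -> B B)
  Step 38: a a a a a a b b b b b b b b b b b b B B  =>  a a a a a a b b b b b b b b b b b b B B B   (applied B -> B B)
  Step 39: a a a a a a b b b b b b b b b b b b B B B  =>  a a a a a a b b b b b b b b b b b b b B B   (applied B -> b)
  Step 40: a a a a a a b b b b b b b b b b b b b B B  =>  a a a a a a b b b b b b b b b b b b b b B   (applied B -> b)
  Step 41: a a a a a a b b b b b b b b b b b b b b B  =>  a a a a a a b b b b b b b b b b b b b b B B   (applied B -> B B)
  Step 42: a a a a a a b b b b b b b b b b b b b b B B  =>  a a a a a a b b b b b b b b b b b b b b b B   (applied B -> b)
  Step 43: a a a a a a b b b b b b b b b b b b b b b B  =>  a a a a a a b b b b b b b b b b b b b b b b   (applied B -> b)
Final yield: a a a a a a b b b b b b b b b b b b b b b b
Total rewrite steps: 43

43
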